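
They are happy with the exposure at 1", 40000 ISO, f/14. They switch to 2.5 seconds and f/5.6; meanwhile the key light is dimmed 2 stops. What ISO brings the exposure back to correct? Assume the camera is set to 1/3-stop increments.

ISO 10000

Scene light: 2 stops darker.
Shutter speed: 1 → 1.3 → 1.6 → 2 → 2.5 — 1 1/3 stops slower (brighter).
Aperture: f/14 → f/13 → f/11 → f/10 → f/9 → f/8 → f/7.1 → f/6.3 → f/5.6 — 2 2/3 stops wider (brighter).
Net so far: 2 stops brighter. ISO: 40000 → 32000 → 25600 → 20000 → 16000 → 12800 → 10000.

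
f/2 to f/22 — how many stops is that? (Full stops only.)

f/2 → f/2.8 → f/4 → f/5.6 → f/8 → f/11 → f/16 → f/22 — count the steps: 7 stops.

7 stops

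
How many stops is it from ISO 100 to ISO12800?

7 stops

100 → 200 → 400 → 800 → 1600 → 3200 → 6400 → 12800 — count the steps: 7 stops.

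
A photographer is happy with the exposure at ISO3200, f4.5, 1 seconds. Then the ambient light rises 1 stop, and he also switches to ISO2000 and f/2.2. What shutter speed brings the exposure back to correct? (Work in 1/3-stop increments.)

1/5s

Scene light: 1 stop brighter.
ISO: 3200 → 2500 → 2000 — 2/3 stop dropped (darker).
Aperture: f/4.5 → f/4 → f/3.5 → f/3.2 → f/2.8 → f/2.5 → f/2.2 — 2 stops opened up (brighter).
Net so far: 2 1/3 stops brighter. Shutter speed: 1 → 0.8 → 0.6 → 0.5 → 0.4 → 0.3 → 1/4 → 1/5.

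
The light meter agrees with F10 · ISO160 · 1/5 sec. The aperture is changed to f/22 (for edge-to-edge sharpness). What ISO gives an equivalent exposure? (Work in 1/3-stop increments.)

ISO 800

Aperture: f/10 → f/11 → f/13 → f/14 → f/16 → f/18 → f/20 → f/22 — 2 1/3 stops stopped down (darker).
Need 2 1/3 stops brighter from the ISO: 160 → 200 → 250 → 320 → 400 → 500 → 640 → 800.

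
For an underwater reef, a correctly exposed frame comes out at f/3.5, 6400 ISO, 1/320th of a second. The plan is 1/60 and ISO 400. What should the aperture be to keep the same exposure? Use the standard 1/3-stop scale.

Shutter speed: 1/320 → 1/250 → 1/200 → 1/160 → 1/125 → 1/100 → 1/80 → 1/60 — 2 1/3 stops slower (brighter).
ISO: 6400 → 5000 → 4000 → 3200 → 2500 → 2000 → 1600 → 1250 → 1000 → 800 → 640 → 500 → 400 — 4 stops dropped (darker).
Net change so far: 1 2/3 stops darker. Offset with the aperture: f/3.5 → f/3.2 → f/2.8 → f/2.5 → f/2.2 → f/2.

f/2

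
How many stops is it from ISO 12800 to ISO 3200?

2 stops

12800 → 6400 → 3200 — count the steps: 2 stops.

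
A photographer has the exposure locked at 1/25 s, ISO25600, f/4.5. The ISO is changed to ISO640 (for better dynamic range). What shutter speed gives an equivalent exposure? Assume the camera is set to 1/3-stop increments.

ISO: 25600 → 20000 → 16000 → 12800 → 10000 → 8000 → 6400 → 5000 → 4000 → 3200 → 2500 → 2000 → 1600 → 1250 → 1000 → 800 → 640 — 5 1/3 stops dropped (darker).
Need 5 1/3 stops brighter from the shutter speed: 1/25 → 1/20 → 1/15 → 1/13 → 1/10 → 1/8 → 1/6 → 1/5 → 1/4 → 0.3 → 0.4 → 0.5 → 0.6 → 0.8 → 1 → 1.3 → 1.6.

1.6 s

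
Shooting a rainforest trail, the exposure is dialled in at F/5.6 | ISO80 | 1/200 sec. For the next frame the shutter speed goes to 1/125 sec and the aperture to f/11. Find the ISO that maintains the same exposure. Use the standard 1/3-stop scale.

ISO 200

Shutter speed: 1/200 → 1/160 → 1/125 — 2/3 stop longer (brighter).
Aperture: f/5.6 → f/6.3 → f/7.1 → f/8 → f/9 → f/10 → f/11 — 2 stops stopped down (darker).
Net change so far: 1 1/3 stops darker. Offset with the ISO: 80 → 100 → 125 → 160 → 200.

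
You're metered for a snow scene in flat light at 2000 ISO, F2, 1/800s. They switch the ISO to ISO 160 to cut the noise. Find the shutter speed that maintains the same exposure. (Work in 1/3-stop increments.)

1/60s

ISO: 2000 → 1600 → 1250 → 1000 → 800 → 640 → 500 → 400 → 320 → 250 → 200 → 160 — 3 2/3 stops lower (darker).
Need 3 2/3 stops brighter from the shutter speed: 1/800 → 1/640 → 1/500 → 1/400 → 1/320 → 1/250 → 1/200 → 1/160 → 1/125 → 1/100 → 1/80 → 1/60.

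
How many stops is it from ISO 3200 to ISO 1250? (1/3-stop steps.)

3200 → 2500 → 2000 → 1600 → 1250 — count the steps: 4 third-stops = 1 1/3 stops.

1 1/3 stops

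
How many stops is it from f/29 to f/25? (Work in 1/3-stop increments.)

1/3 stop

f/29 → f/25 — count the steps: 1 third-stops = 1/3 stop.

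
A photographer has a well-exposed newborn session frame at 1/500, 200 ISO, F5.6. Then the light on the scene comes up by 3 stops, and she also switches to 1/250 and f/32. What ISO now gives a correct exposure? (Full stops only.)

ISO 400

Scene light: 3 stops brighter.
Shutter speed: 1/500 → 1/250 — 1 stop slower (brighter).
Aperture: f/5.6 → f/8 → f/11 → f/16 → f/22 → f/32 — 5 stops smaller aperture (darker).
Net so far: 1 stop darker. ISO: 200 → 400.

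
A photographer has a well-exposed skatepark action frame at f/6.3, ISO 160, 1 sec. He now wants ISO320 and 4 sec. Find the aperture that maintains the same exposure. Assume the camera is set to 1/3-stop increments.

f/18

ISO: 160 → 200 → 250 → 320 — 1 stop raised (brighter).
Shutter speed: 1 → 1.3 → 1.6 → 2 → 2.5 → 3.2 → 4 — 2 stops longer (brighter).
Net change so far: 3 stops brighter. Offset with the aperture: f/6.3 → f/7.1 → f/8 → f/9 → f/10 → f/11 → f/13 → f/14 → f/16 → f/18.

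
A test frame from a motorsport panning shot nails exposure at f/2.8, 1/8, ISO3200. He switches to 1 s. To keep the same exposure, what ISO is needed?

ISO 400

Shutter speed: 1/8 → 1/4 → 1/2 → 1 — 3 stops slower (brighter).
Need 3 stops darker from the ISO: 3200 → 1600 → 800 → 400.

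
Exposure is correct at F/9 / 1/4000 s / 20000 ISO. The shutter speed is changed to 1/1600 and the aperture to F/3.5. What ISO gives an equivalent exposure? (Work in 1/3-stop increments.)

ISO 1250

Shutter speed: 1/4000 → 1/3200 → 1/2500 → 1/2000 → 1/1600 — 1 1/3 stops slower (brighter).
Aperture: f/9 → f/8 → f/7.1 → f/6.3 → f/5.6 → f/5 → f/4.5 → f/4 → f/3.5 — 2 2/3 stops larger aperture (brighter).
Net change so far: 4 stops brighter. Offset with the ISO: 20000 → 16000 → 12800 → 10000 → 8000 → 6400 → 5000 → 4000 → 3200 → 2500 → 2000 → 1600 → 1250.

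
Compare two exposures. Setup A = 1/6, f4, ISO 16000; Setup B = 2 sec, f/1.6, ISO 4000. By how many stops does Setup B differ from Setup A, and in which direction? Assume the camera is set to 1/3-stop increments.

Aperture: f/4 → f/3.5 → f/3.2 → f/2.8 → f/2.5 → f/2.2 → f/2 → f/1.8 → f/1.6 — 2 2/3 stops opened up (brighter).
Shutter speed: 1/6 → 1/5 → 1/4 → 0.3 → 0.4 → 0.5 → 0.6 → 0.8 → 1 → 1.3 → 1.6 → 2 — 3 2/3 stops longer (brighter).
ISO: 16000 → 12800 → 10000 → 8000 → 6400 → 5000 → 4000 — 2 stops lower (darker).
Net: +2 2/3 +3 2/3 −2 = +4 1/3 stops.

4 1/3 stops brighter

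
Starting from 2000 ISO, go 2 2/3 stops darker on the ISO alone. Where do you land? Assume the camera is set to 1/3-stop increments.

ISO: 2000 → 1600 → 1250 → 1000 → 800 → 640 → 500 → 400 → 320 — 2 2/3 stops lower (darker).

ISO 320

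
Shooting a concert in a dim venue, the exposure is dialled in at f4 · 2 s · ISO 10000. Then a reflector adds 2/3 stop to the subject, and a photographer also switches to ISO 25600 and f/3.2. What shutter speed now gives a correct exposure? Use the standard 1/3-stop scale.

0.3 s

Scene light: 2/3 stop brighter.
ISO: 10000 → 12800 → 16000 → 20000 → 25600 — 1 1/3 stops raised (brighter).
Aperture: f/4 → f/3.5 → f/3.2 — 2/3 stop wider (brighter).
Net so far: 2 2/3 stops brighter. Shutter speed: 2 → 1.6 → 1.3 → 1 → 0.8 → 0.6 → 0.5 → 0.4 → 0.3.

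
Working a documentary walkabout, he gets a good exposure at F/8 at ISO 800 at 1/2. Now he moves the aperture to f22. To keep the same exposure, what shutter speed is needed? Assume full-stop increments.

4 s

Aperture: f/8 → f/11 → f/16 → f/22 — 3 stops narrower (darker).
Need 3 stops brighter from the shutter speed: 1/2 → 1 → 2 → 4.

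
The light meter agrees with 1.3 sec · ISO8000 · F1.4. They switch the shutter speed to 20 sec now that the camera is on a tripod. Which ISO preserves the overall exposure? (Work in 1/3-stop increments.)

Shutter speed: 1.3 → 1.6 → 2 → 2.5 → 3.2 → 4 → 5 → 6 → 8 → 10 → 13 → 15 → 20 — 4 stops longer (brighter).
Need 4 stops darker from the ISO: 8000 → 6400 → 5000 → 4000 → 3200 → 2500 → 2000 → 1600 → 1250 → 1000 → 800 → 640 → 500.

ISO 500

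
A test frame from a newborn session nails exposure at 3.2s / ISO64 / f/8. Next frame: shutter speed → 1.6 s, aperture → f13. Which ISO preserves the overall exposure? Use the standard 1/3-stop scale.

Shutter speed: 3.2 → 2.5 → 2 → 1.6 — 1 stop shorter (darker).
Aperture: f/8 → f/9 → f/10 → f/11 → f/13 — 1 1/3 stops smaller aperture (darker).
Net change so far: 2 1/3 stops darker. Offset with the ISO: 64 → 80 → 100 → 125 → 160 → 200 → 250 → 320.

ISO 320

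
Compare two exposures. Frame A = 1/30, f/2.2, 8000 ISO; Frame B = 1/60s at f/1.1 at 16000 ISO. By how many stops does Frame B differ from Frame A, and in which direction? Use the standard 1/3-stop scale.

2 stops brighter

Aperture: f/2.2 → f/2 → f/1.8 → f/1.6 → f/1.4 → f/1.2 → f/1.1 — 2 stops wider (brighter).
Shutter speed: 1/30 → 1/40 → 1/50 → 1/60 — 1 stop faster (darker).
ISO: 8000 → 10000 → 12800 → 16000 — 1 stop higher (brighter).
Net: +2 −1 +1 = +2 stops.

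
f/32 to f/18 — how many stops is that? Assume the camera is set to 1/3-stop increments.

f/32 → f/29 → f/25 → f/22 → f/20 → f/18 — count the steps: 5 third-stops = 1 2/3 stops.

1 2/3 stops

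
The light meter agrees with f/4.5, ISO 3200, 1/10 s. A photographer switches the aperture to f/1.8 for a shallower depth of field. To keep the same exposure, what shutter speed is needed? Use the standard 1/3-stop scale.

Aperture: f/4.5 → f/4 → f/3.5 → f/3.2 → f/2.8 → f/2.5 → f/2.2 → f/2 → f/1.8 — 2 2/3 stops opened up (brighter).
Need 2 2/3 stops darker from the shutter speed: 1/10 → 1/13 → 1/15 → 1/20 → 1/25 → 1/30 → 1/40 → 1/50 → 1/60.

1/60s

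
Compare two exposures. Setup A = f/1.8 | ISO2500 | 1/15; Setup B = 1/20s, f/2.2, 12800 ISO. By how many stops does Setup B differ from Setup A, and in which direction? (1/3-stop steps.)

Aperture: f/1.8 → f/2 → f/2.2 — 2/3 stop narrower (darker).
Shutter speed: 1/15 → 1/20 — 1/3 stop shorter (darker).
ISO: 2500 → 3200 → 4000 → 5000 → 6400 → 8000 → 10000 → 12800 — 2 1/3 stops raised (brighter).
Net: −2/3 −1/3 +2 1/3 = +1 1/3 stops.

1 1/3 stops brighter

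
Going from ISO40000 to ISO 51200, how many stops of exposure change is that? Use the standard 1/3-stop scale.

1/3 stop

40000 → 51200 — count the steps: 1 third-stops = 1/3 stop.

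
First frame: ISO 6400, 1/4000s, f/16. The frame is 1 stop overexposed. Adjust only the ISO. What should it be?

ISO 3200

Overexposed by 1 stop → need 1 stop darker.
ISO: 6400 → 3200.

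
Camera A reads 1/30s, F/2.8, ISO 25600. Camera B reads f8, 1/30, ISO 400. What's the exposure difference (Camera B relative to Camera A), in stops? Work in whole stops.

9 stops darker

Aperture: f/2.8 → f/4 → f/5.6 → f/8 — 3 stops smaller aperture (darker).
Shutter speed: unchanged.
ISO: 25600 → 12800 → 6400 → 3200 → 1600 → 800 → 400 — 6 stops lower (darker).
Net: −3 −6 = −9 stops.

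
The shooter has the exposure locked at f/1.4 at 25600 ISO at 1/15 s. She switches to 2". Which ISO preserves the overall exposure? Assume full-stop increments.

ISO 800

Shutter speed: 1/15 → 1/8 → 1/4 → 1/2 → 1 → 2 — 5 stops longer (brighter).
Need 5 stops darker from the ISO: 25600 → 12800 → 6400 → 3200 → 1600 → 800.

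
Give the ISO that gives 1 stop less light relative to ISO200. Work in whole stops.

ISO: 200 → 100 — 1 stop dropped (darker).

ISO 100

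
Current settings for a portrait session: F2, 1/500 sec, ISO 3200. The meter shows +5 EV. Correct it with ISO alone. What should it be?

Overexposed by 5 stops → need 5 stops darker.
ISO: 3200 → 1600 → 800 → 400 → 200 → 100.

ISO 100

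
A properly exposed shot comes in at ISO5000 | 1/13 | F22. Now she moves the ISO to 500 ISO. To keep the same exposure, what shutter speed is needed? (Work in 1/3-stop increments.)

0.8 s

ISO: 5000 → 4000 → 3200 → 2500 → 2000 → 1600 → 1250 → 1000 → 800 → 640 → 500 — 3 1/3 stops dropped (darker).
Need 3 1/3 stops brighter from the shutter speed: 1/13 → 1/10 → 1/8 → 1/6 → 1/5 → 1/4 → 0.3 → 0.4 → 0.5 → 0.6 → 0.8.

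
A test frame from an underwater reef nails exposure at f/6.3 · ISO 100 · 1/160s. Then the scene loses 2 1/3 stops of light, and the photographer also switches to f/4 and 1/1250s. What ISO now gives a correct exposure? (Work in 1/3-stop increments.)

ISO 1600

Scene light: 2 1/3 stops darker.
Aperture: f/6.3 → f/5.6 → f/5 → f/4.5 → f/4 — 1 1/3 stops wider (brighter).
Shutter speed: 1/160 → 1/200 → 1/250 → 1/320 → 1/400 → 1/500 → 1/640 → 1/800 → 1/1000 → 1/1250 — 3 stops faster (darker).
Net so far: 4 stops darker. ISO: 100 → 125 → 160 → 200 → 250 → 320 → 400 → 500 → 640 → 800 → 1000 → 1250 → 1600.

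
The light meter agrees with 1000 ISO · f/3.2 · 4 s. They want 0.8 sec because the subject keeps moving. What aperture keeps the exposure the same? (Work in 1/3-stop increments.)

f/1.4

Shutter speed: 4 → 3.2 → 2.5 → 2 → 1.6 → 1.3 → 1 → 0.8 — 2 1/3 stops faster (darker).
Need 2 1/3 stops brighter from the aperture: f/3.2 → f/2.8 → f/2.5 → f/2.2 → f/2 → f/1.8 → f/1.6 → f/1.4.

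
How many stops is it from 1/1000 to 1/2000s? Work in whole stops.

1 stop

1/1000 → 1/2000 — count the steps: 1 stop.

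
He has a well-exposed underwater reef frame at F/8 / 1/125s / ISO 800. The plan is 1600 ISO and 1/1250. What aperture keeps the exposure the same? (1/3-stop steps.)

f/3.5

ISO: 800 → 1000 → 1250 → 1600 — 1 stop raised (brighter).
Shutter speed: 1/125 → 1/160 → 1/200 → 1/250 → 1/320 → 1/400 → 1/500 → 1/640 → 1/800 → 1/1000 → 1/1250 — 3 1/3 stops shorter (darker).
Net change so far: 2 1/3 stops darker. Offset with the aperture: f/8 → f/7.1 → f/6.3 → f/5.6 → f/5 → f/4.5 → f/4 → f/3.5.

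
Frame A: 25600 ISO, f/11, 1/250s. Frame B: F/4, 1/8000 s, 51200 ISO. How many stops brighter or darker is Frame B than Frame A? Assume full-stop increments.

1 stop darker

Aperture: f/11 → f/8 → f/5.6 → f/4 — 3 stops larger aperture (brighter).
Shutter speed: 1/250 → 1/500 → 1/1000 → 1/2000 → 1/4000 → 1/8000 — 5 stops shorter (darker).
ISO: 25600 → 51200 — 1 stop higher (brighter).
Net: +3 −5 +1 = −1 stop.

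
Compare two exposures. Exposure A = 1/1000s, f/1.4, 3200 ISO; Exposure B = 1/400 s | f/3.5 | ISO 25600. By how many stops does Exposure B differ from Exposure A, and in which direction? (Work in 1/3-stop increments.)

Aperture: f/1.4 → f/1.6 → f/1.8 → f/2 → f/2.2 → f/2.5 → f/2.8 → f/3.2 → f/3.5 — 2 2/3 stops stopped down (darker).
Shutter speed: 1/1000 → 1/800 → 1/640 → 1/500 → 1/400 — 1 1/3 stops longer (brighter).
ISO: 3200 → 4000 → 5000 → 6400 → 8000 → 10000 → 12800 → 16000 → 20000 → 25600 — 3 stops higher (brighter).
Net: −2 2/3 +1 1/3 +3 = +1 2/3 stops.

1 2/3 stops brighter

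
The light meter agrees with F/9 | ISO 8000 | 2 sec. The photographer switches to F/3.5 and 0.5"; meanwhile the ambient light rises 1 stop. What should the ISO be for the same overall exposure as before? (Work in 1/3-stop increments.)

ISO 2500

Scene light: 1 stop brighter.
Aperture: f/9 → f/8 → f/7.1 → f/6.3 → f/5.6 → f/5 → f/4.5 → f/4 → f/3.5 — 2 2/3 stops larger aperture (brighter).
Shutter speed: 2 → 1.6 → 1.3 → 1 → 0.8 → 0.6 → 0.5 — 2 stops shorter (darker).
Net so far: 1 2/3 stops brighter. ISO: 8000 → 6400 → 5000 → 4000 → 3200 → 2500.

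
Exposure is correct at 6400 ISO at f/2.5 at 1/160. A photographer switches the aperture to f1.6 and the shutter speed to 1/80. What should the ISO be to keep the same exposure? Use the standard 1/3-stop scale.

Aperture: f/2.5 → f/2.2 → f/2 → f/1.8 → f/1.6 — 1 1/3 stops opened up (brighter).
Shutter speed: 1/160 → 1/125 → 1/100 → 1/80 — 1 stop longer (brighter).
Net change so far: 2 1/3 stops brighter. Offset with the ISO: 6400 → 5000 → 4000 → 3200 → 2500 → 2000 → 1600 → 1250.

ISO 1250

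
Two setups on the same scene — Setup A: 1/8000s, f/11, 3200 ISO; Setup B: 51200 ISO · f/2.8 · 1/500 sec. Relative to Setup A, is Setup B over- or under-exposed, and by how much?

Aperture: f/11 → f/8 → f/5.6 → f/4 → f/2.8 — 4 stops larger aperture (brighter).
Shutter speed: 1/8000 → 1/4000 → 1/2000 → 1/1000 → 1/500 — 4 stops longer (brighter).
ISO: 3200 → 6400 → 12800 → 25600 → 51200 — 4 stops raised (brighter).
Net: +4 +4 +4 = +12 stops.

12 stops brighter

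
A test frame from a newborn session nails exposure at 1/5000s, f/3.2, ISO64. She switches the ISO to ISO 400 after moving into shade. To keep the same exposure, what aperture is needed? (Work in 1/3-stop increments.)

f/8

ISO: 64 → 80 → 100 → 125 → 160 → 200 → 250 → 320 → 400 — 2 2/3 stops higher (brighter).
Need 2 2/3 stops darker from the aperture: f/3.2 → f/3.5 → f/4 → f/4.5 → f/5 → f/5.6 → f/6.3 → f/7.1 → f/8.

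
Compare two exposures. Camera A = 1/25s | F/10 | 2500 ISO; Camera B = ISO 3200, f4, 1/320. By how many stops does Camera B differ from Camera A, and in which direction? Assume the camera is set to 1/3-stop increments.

Aperture: f/10 → f/9 → f/8 → f/7.1 → f/6.3 → f/5.6 → f/5 → f/4.5 → f/4 — 2 2/3 stops wider (brighter).
Shutter speed: 1/25 → 1/30 → 1/40 → 1/50 → 1/60 → 1/80 → 1/100 → 1/125 → 1/160 → 1/200 → 1/250 → 1/320 — 3 2/3 stops shorter (darker).
ISO: 2500 → 3200 — 1/3 stop raised (brighter).
Net: +2 2/3 −3 2/3 +1/3 = −2/3 stops.

2/3 stop darker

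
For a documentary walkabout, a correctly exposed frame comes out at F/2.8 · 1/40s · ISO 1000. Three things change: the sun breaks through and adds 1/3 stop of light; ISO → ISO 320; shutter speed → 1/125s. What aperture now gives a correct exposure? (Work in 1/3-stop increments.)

Scene light: 1/3 stop brighter.
ISO: 1000 → 800 → 640 → 500 → 400 → 320 — 1 2/3 stops lower (darker).
Shutter speed: 1/40 → 1/50 → 1/60 → 1/80 → 1/100 → 1/125 — 1 2/3 stops shorter (darker).
Net so far: 3 stops darker. Aperture: f/2.8 → f/2.5 → f/2.2 → f/2 → f/1.8 → f/1.6 → f/1.4 → f/1.2 → f/1.1 → f/1.0.

f/1.0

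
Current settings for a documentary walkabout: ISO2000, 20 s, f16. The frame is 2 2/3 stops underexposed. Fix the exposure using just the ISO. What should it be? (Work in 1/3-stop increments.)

Underexposed by 2 2/3 stops → need 2 2/3 stops brighter.
ISO: 2000 → 2500 → 3200 → 4000 → 5000 → 6400 → 8000 → 10000 → 12800.

ISO 12800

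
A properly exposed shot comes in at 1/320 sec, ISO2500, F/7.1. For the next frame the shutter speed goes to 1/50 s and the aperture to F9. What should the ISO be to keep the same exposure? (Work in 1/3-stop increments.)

ISO 640

Shutter speed: 1/320 → 1/250 → 1/200 → 1/160 → 1/125 → 1/100 → 1/80 → 1/60 → 1/50 — 2 2/3 stops longer (brighter).
Aperture: f/7.1 → f/8 → f/9 — 2/3 stop stopped down (darker).
Net change so far: 2 stops brighter. Offset with the ISO: 2500 → 2000 → 1600 → 1250 → 1000 → 800 → 640.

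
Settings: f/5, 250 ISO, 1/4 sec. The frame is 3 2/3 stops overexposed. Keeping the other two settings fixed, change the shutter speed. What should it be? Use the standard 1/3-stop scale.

Overexposed by 3 2/3 stops → need 3 2/3 stops darker.
Shutter speed: 1/4 → 1/5 → 1/6 → 1/8 → 1/10 → 1/13 → 1/15 → 1/20 → 1/25 → 1/30 → 1/40 → 1/50.

1/50s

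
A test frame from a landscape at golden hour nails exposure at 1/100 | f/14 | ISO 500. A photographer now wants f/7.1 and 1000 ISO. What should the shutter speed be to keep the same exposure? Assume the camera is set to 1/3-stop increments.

1/800s

Aperture: f/14 → f/13 → f/11 → f/10 → f/9 → f/8 → f/7.1 — 2 stops larger aperture (brighter).
ISO: 500 → 640 → 800 → 1000 — 1 stop raised (brighter).
Net change so far: 3 stops brighter. Offset with the shutter speed: 1/100 → 1/125 → 1/160 → 1/200 → 1/250 → 1/320 → 1/400 → 1/500 → 1/640 → 1/800.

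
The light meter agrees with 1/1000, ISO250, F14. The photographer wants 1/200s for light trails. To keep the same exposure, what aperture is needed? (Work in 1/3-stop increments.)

f/32

Shutter speed: 1/1000 → 1/800 → 1/640 → 1/500 → 1/400 → 1/320 → 1/250 → 1/200 — 2 1/3 stops longer (brighter).
Need 2 1/3 stops darker from the aperture: f/14 → f/16 → f/18 → f/20 → f/22 → f/25 → f/29 → f/32.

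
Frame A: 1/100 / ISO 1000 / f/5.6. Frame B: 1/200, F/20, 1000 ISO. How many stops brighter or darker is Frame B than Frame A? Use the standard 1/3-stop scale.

4 2/3 stops darker

Aperture: f/5.6 → f/6.3 → f/7.1 → f/8 → f/9 → f/10 → f/11 → f/13 → f/14 → f/16 → f/18 → f/20 — 3 2/3 stops narrower (darker).
Shutter speed: 1/100 → 1/125 → 1/160 → 1/200 — 1 stop shorter (darker).
ISO: unchanged.
Net: −3 2/3 −1 = −4 2/3 stops.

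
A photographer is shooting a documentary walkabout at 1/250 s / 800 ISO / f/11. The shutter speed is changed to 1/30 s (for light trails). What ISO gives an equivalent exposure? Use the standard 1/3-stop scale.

Shutter speed: 1/250 → 1/200 → 1/160 → 1/125 → 1/100 → 1/80 → 1/60 → 1/50 → 1/40 → 1/30 — 3 stops slower (brighter).
Need 3 stops darker from the ISO: 800 → 640 → 500 → 400 → 320 → 250 → 200 → 160 → 125 → 100.

ISO 100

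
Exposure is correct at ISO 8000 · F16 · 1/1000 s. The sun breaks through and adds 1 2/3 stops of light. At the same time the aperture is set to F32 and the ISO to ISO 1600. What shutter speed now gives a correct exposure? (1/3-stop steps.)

1/160s

Scene light: 1 2/3 stops brighter.
Aperture: f/16 → f/18 → f/20 → f/22 → f/25 → f/29 → f/32 — 2 stops stopped down (darker).
ISO: 8000 → 6400 → 5000 → 4000 → 3200 → 2500 → 2000 → 1600 — 2 1/3 stops dropped (darker).
Net so far: 2 2/3 stops darker. Shutter speed: 1/1000 → 1/800 → 1/640 → 1/500 → 1/400 → 1/320 → 1/250 → 1/200 → 1/160.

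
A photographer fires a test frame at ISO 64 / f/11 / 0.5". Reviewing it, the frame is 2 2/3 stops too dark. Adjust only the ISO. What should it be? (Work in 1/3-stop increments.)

Underexposed by 2 2/3 stops → need 2 2/3 stops brighter.
ISO: 64 → 80 → 100 → 125 → 160 → 200 → 250 → 320 → 400.

ISO 400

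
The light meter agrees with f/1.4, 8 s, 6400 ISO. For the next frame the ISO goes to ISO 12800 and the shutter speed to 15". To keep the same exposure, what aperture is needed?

f/2.8

ISO: 6400 → 12800 — 1 stop higher (brighter).
Shutter speed: 8 → 15 — 1 stop slower (brighter).
Net change so far: 2 stops brighter. Offset with the aperture: f/1.4 → f/2 → f/2.8.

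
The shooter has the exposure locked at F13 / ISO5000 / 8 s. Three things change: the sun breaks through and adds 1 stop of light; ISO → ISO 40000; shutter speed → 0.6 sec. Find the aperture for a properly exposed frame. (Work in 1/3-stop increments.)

f/14

Scene light: 1 stop brighter.
ISO: 5000 → 6400 → 8000 → 10000 → 12800 → 16000 → 20000 → 25600 → 32000 → 40000 — 3 stops raised (brighter).
Shutter speed: 8 → 6 → 5 → 4 → 3.2 → 2.5 → 2 → 1.6 → 1.3 → 1 → 0.8 → 0.6 — 3 2/3 stops faster (darker).
Net so far: 1/3 stop brighter. Aperture: f/13 → f/14.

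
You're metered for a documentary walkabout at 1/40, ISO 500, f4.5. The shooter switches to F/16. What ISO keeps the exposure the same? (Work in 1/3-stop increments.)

Aperture: f/4.5 → f/5 → f/5.6 → f/6.3 → f/7.1 → f/8 → f/9 → f/10 → f/11 → f/13 → f/14 → f/16 — 3 2/3 stops smaller aperture (darker).
Need 3 2/3 stops brighter from the ISO: 500 → 640 → 800 → 1000 → 1250 → 1600 → 2000 → 2500 → 3200 → 4000 → 5000 → 6400.

ISO 6400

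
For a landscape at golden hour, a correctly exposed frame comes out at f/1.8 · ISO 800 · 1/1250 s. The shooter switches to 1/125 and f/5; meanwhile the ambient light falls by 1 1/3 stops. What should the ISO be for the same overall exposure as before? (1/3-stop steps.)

Scene light: 1 1/3 stops darker.
Shutter speed: 1/1250 → 1/1000 → 1/800 → 1/640 → 1/500 → 1/400 → 1/320 → 1/250 → 1/200 → 1/160 → 1/125 — 3 1/3 stops longer (brighter).
Aperture: f/1.8 → f/2 → f/2.2 → f/2.5 → f/2.8 → f/3.2 → f/3.5 → f/4 → f/4.5 → f/5 — 3 stops stopped down (darker).
Net so far: 1 stop darker. ISO: 800 → 1000 → 1250 → 1600.

ISO 1600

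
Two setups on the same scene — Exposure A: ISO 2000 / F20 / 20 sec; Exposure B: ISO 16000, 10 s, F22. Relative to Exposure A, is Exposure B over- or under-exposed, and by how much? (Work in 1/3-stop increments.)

1 2/3 stops brighter

Aperture: f/20 → f/22 — 1/3 stop smaller aperture (darker).
Shutter speed: 20 → 15 → 13 → 10 — 1 stop faster (darker).
ISO: 2000 → 2500 → 3200 → 4000 → 5000 → 6400 → 8000 → 10000 → 12800 → 16000 — 3 stops raised (brighter).
Net: −1/3 −1 +3 = +1 2/3 stops.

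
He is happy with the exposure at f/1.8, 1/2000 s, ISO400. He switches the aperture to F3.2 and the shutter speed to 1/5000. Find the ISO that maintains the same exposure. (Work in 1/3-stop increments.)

Aperture: f/1.8 → f/2 → f/2.2 → f/2.5 → f/2.8 → f/3.2 — 1 2/3 stops stopped down (darker).
Shutter speed: 1/2000 → 1/2500 → 1/3200 → 1/4000 → 1/5000 — 1 1/3 stops shorter (darker).
Net change so far: 3 stops darker. Offset with the ISO: 400 → 500 → 640 → 800 → 1000 → 1250 → 1600 → 2000 → 2500 → 3200.

ISO 3200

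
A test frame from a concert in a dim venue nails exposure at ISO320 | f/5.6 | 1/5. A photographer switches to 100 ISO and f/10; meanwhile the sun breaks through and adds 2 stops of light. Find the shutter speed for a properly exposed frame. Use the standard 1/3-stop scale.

0.5 s

Scene light: 2 stops brighter.
ISO: 320 → 250 → 200 → 160 → 125 → 100 — 1 2/3 stops lower (darker).
Aperture: f/5.6 → f/6.3 → f/7.1 → f/8 → f/9 → f/10 — 1 2/3 stops smaller aperture (darker).
Net so far: 1 1/3 stops darker. Shutter speed: 1/5 → 1/4 → 0.3 → 0.4 → 0.5.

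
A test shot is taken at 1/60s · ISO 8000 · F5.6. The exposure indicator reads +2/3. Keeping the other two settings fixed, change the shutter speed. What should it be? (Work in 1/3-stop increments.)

1/100s

Overexposed by 2/3 stop → need 2/3 stop darker.
Shutter speed: 1/60 → 1/80 → 1/100.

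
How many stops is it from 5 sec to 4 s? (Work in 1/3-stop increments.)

5 → 4 — count the steps: 1 third-stops = 1/3 stop.

1/3 stop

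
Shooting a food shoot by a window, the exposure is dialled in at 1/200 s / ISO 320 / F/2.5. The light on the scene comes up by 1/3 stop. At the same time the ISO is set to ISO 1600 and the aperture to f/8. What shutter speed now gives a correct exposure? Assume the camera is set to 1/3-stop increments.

1/125s

Scene light: 1/3 stop brighter.
ISO: 320 → 400 → 500 → 640 → 800 → 1000 → 1250 → 1600 — 2 1/3 stops raised (brighter).
Aperture: f/2.5 → f/2.8 → f/3.2 → f/3.5 → f/4 → f/4.5 → f/5 → f/5.6 → f/6.3 → f/7.1 → f/8 — 3 1/3 stops narrower (darker).
Net so far: 2/3 stop darker. Shutter speed: 1/200 → 1/160 → 1/125.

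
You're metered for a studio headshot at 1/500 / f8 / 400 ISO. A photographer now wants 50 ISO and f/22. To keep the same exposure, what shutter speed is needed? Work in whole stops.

1/8s

ISO: 400 → 200 → 100 → 50 — 3 stops dropped (darker).
Aperture: f/8 → f/11 → f/16 → f/22 — 3 stops stopped down (darker).
Net change so far: 6 stops darker. Offset with the shutter speed: 1/500 → 1/250 → 1/125 → 1/60 → 1/30 → 1/15 → 1/8.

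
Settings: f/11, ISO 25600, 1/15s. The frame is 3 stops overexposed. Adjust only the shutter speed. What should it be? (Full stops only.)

1/125s

Overexposed by 3 stops → need 3 stops darker.
Shutter speed: 1/15 → 1/30 → 1/60 → 1/125.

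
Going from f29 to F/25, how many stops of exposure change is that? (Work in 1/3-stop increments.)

1/3 stop

f/29 → f/25 — count the steps: 1 third-stops = 1/3 stop.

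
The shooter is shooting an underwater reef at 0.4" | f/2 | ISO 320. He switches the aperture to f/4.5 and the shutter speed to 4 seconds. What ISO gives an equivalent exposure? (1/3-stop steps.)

ISO 160

Aperture: f/2 → f/2.2 → f/2.5 → f/2.8 → f/3.2 → f/3.5 → f/4 → f/4.5 — 2 1/3 stops narrower (darker).
Shutter speed: 0.4 → 0.5 → 0.6 → 0.8 → 1 → 1.3 → 1.6 → 2 → 2.5 → 3.2 → 4 — 3 1/3 stops longer (brighter).
Net change so far: 1 stop brighter. Offset with the ISO: 320 → 250 → 200 → 160.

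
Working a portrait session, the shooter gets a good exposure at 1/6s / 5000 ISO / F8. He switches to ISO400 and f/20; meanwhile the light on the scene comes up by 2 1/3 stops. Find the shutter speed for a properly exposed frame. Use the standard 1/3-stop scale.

2.5 s

Scene light: 2 1/3 stops brighter.
ISO: 5000 → 4000 → 3200 → 2500 → 2000 → 1600 → 1250 → 1000 → 800 → 640 → 500 → 400 — 3 2/3 stops dropped (darker).
Aperture: f/8 → f/9 → f/10 → f/11 → f/13 → f/14 → f/16 → f/18 → f/20 — 2 2/3 stops narrower (darker).
Net so far: 4 stops darker. Shutter speed: 1/6 → 1/5 → 1/4 → 0.3 → 0.4 → 0.5 → 0.6 → 0.8 → 1 → 1.3 → 1.6 → 2 → 2.5.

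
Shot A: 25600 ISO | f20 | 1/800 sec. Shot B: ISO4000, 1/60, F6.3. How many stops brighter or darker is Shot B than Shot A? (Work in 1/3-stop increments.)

Aperture: f/20 → f/18 → f/16 → f/14 → f/13 → f/11 → f/10 → f/9 → f/8 → f/7.1 → f/6.3 — 3 1/3 stops larger aperture (brighter).
Shutter speed: 1/800 → 1/640 → 1/500 → 1/400 → 1/320 → 1/250 → 1/200 → 1/160 → 1/125 → 1/100 → 1/80 → 1/60 — 3 2/3 stops slower (brighter).
ISO: 25600 → 20000 → 16000 → 12800 → 10000 → 8000 → 6400 → 5000 → 4000 — 2 2/3 stops dropped (darker).
Net: +3 1/3 +3 2/3 −2 2/3 = +4 1/3 stops.

4 1/3 stops brighter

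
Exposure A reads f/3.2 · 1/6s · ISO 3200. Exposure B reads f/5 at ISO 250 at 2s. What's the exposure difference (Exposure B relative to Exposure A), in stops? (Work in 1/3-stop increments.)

Aperture: f/3.2 → f/3.5 → f/4 → f/4.5 → f/5 — 1 1/3 stops smaller aperture (darker).
Shutter speed: 1/6 → 1/5 → 1/4 → 0.3 → 0.4 → 0.5 → 0.6 → 0.8 → 1 → 1.3 → 1.6 → 2 — 3 2/3 stops longer (brighter).
ISO: 3200 → 2500 → 2000 → 1600 → 1250 → 1000 → 800 → 640 → 500 → 400 → 320 → 250 — 3 2/3 stops dropped (darker).
Net: −1 1/3 +3 2/3 −3 2/3 = −1 1/3 stops.

1 1/3 stops darker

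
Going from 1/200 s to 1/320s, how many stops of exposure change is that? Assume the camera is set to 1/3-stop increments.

2/3 stop

1/200 → 1/250 → 1/320 — count the steps: 2 third-stops = 2/3 stop.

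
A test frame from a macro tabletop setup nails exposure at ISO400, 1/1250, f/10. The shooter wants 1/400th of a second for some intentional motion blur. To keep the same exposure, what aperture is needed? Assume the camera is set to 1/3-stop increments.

Shutter speed: 1/1250 → 1/1000 → 1/800 → 1/640 → 1/500 → 1/400 — 1 2/3 stops slower (brighter).
Need 1 2/3 stops darker from the aperture: f/10 → f/11 → f/13 → f/14 → f/16 → f/18.

f/18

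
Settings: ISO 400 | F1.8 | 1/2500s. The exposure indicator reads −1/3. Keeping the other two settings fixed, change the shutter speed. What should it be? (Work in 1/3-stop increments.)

1/2000s

Underexposed by 1/3 stop → need 1/3 stop brighter.
Shutter speed: 1/2500 → 1/2000.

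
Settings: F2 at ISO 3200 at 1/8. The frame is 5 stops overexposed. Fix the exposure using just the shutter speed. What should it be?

Overexposed by 5 stops → need 5 stops darker.
Shutter speed: 1/8 → 1/15 → 1/30 → 1/60 → 1/125 → 1/250.

1/250s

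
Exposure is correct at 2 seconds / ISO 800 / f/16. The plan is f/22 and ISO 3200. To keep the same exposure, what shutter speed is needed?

1 s

Aperture: f/16 → f/22 — 1 stop narrower (darker).
ISO: 800 → 1600 → 3200 — 2 stops raised (brighter).
Net change so far: 1 stop brighter. Offset with the shutter speed: 2 → 1.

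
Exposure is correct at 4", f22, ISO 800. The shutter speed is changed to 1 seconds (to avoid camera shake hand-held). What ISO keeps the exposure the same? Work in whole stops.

ISO 3200

Shutter speed: 4 → 2 → 1 — 2 stops faster (darker).
Need 2 stops brighter from the ISO: 800 → 1600 → 3200.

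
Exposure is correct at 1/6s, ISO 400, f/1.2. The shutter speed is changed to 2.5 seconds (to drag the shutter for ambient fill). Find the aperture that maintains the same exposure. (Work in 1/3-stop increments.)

f/5

Shutter speed: 1/6 → 1/5 → 1/4 → 0.3 → 0.4 → 0.5 → 0.6 → 0.8 → 1 → 1.3 → 1.6 → 2 → 2.5 — 4 stops longer (brighter).
Need 4 stops darker from the aperture: f/1.2 → f/1.4 → f/1.6 → f/1.8 → f/2 → f/2.2 → f/2.5 → f/2.8 → f/3.2 → f/3.5 → f/4 → f/4.5 → f/5.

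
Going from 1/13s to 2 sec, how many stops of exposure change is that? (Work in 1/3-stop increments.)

1/13 → 1/10 → 1/8 → 1/6 → 1/5 → 1/4 → 0.3 → 0.4 → 0.5 → 0.6 → 0.8 → 1 → 1.3 → 1.6 → 2 — count the steps: 14 third-stops = 4 2/3 stops.

4 2/3 stops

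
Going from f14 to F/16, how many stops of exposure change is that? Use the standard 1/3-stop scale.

1/3 stop

f/14 → f/16 — count the steps: 1 third-stops = 1/3 stop.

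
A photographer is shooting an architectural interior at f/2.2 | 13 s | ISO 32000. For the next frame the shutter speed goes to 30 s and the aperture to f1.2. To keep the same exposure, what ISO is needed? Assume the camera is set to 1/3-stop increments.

Shutter speed: 13 → 15 → 20 → 25 → 30 — 1 1/3 stops longer (brighter).
Aperture: f/2.2 → f/2 → f/1.8 → f/1.6 → f/1.4 → f/1.2 — 1 2/3 stops opened up (brighter).
Net change so far: 3 stops brighter. Offset with the ISO: 32000 → 25600 → 20000 → 16000 → 12800 → 10000 → 8000 → 6400 → 5000 → 4000.

ISO 4000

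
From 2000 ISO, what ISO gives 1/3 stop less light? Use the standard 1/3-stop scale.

ISO: 2000 → 1600 — 1/3 stop lower (darker).

ISO 1600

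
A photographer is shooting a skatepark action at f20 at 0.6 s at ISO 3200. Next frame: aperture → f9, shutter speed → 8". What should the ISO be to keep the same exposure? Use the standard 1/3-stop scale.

ISO 50

Aperture: f/20 → f/18 → f/16 → f/14 → f/13 → f/11 → f/10 → f/9 — 2 1/3 stops larger aperture (brighter).
Shutter speed: 0.6 → 0.8 → 1 → 1.3 → 1.6 → 2 → 2.5 → 3.2 → 4 → 5 → 6 → 8 — 3 2/3 stops slower (brighter).
Net change so far: 6 stops brighter. Offset with the ISO: 3200 → 2500 → 2000 → 1600 → 1250 → 1000 → 800 → 640 → 500 → 400 → 320 → 250 → 200 → 160 → 125 → 100 → 80 → 64 → 50.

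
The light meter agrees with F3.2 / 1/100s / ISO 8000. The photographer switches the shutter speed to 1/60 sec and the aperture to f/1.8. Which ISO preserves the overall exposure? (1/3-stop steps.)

ISO 1600

Shutter speed: 1/100 → 1/80 → 1/60 — 2/3 stop slower (brighter).
Aperture: f/3.2 → f/2.8 → f/2.5 → f/2.2 → f/2 → f/1.8 — 1 2/3 stops wider (brighter).
Net change so far: 2 1/3 stops brighter. Offset with the ISO: 8000 → 6400 → 5000 → 4000 → 3200 → 2500 → 2000 → 1600.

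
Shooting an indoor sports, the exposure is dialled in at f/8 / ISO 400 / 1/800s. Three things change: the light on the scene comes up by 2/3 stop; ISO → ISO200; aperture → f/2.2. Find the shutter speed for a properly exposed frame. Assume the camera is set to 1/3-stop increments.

Scene light: 2/3 stop brighter.
ISO: 400 → 320 → 250 → 200 — 1 stop dropped (darker).
Aperture: f/8 → f/7.1 → f/6.3 → f/5.6 → f/5 → f/4.5 → f/4 → f/3.5 → f/3.2 → f/2.8 → f/2.5 → f/2.2 — 3 2/3 stops larger aperture (brighter).
Net so far: 3 1/3 stops brighter. Shutter speed: 1/800 → 1/1000 → 1/1250 → 1/1600 → 1/2000 → 1/2500 → 1/3200 → 1/4000 → 1/5000 → 1/6400 → 1/8000.

1/8000s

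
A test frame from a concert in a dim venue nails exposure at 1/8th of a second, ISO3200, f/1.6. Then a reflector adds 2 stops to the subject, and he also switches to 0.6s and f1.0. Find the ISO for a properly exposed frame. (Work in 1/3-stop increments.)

ISO 64

Scene light: 2 stops brighter.
Shutter speed: 1/8 → 1/6 → 1/5 → 1/4 → 0.3 → 0.4 → 0.5 → 0.6 — 2 1/3 stops longer (brighter).
Aperture: f/1.6 → f/1.4 → f/1.2 → f/1.1 → f/1.0 — 1 1/3 stops opened up (brighter).
Net so far: 5 2/3 stops brighter. ISO: 3200 → 2500 → 2000 → 1600 → 1250 → 1000 → 800 → 640 → 500 → 400 → 320 → 250 → 200 → 160 → 125 → 100 → 80 → 64.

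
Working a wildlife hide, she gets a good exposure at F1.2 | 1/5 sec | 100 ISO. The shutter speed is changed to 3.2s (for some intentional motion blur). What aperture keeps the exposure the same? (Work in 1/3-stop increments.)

Shutter speed: 1/5 → 1/4 → 0.3 → 0.4 → 0.5 → 0.6 → 0.8 → 1 → 1.3 → 1.6 → 2 → 2.5 → 3.2 — 4 stops longer (brighter).
Need 4 stops darker from the aperture: f/1.2 → f/1.4 → f/1.6 → f/1.8 → f/2 → f/2.2 → f/2.5 → f/2.8 → f/3.2 → f/3.5 → f/4 → f/4.5 → f/5.

f/5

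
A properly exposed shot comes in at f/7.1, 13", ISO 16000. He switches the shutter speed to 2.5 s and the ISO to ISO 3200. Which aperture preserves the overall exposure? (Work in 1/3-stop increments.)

f/1.4

Shutter speed: 13 → 10 → 8 → 6 → 5 → 4 → 3.2 → 2.5 — 2 1/3 stops shorter (darker).
ISO: 16000 → 12800 → 10000 → 8000 → 6400 → 5000 → 4000 → 3200 — 2 1/3 stops lower (darker).
Net change so far: 4 2/3 stops darker. Offset with the aperture: f/7.1 → f/6.3 → f/5.6 → f/5 → f/4.5 → f/4 → f/3.5 → f/3.2 → f/2.8 → f/2.5 → f/2.2 → f/2 → f/1.8 → f/1.6 → f/1.4.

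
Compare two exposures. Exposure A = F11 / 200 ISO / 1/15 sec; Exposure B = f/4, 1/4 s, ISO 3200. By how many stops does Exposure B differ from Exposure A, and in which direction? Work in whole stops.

9 stops brighter

Aperture: f/11 → f/8 → f/5.6 → f/4 — 3 stops wider (brighter).
Shutter speed: 1/15 → 1/8 → 1/4 — 2 stops longer (brighter).
ISO: 200 → 400 → 800 → 1600 → 3200 — 4 stops raised (brighter).
Net: +3 +2 +4 = +9 stops.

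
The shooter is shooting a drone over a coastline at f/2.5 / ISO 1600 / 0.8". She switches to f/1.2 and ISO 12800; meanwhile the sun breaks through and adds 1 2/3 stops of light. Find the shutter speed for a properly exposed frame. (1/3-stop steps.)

Scene light: 1 2/3 stops brighter.
Aperture: f/2.5 → f/2.2 → f/2 → f/1.8 → f/1.6 → f/1.4 → f/1.2 — 2 stops wider (brighter).
ISO: 1600 → 2000 → 2500 → 3200 → 4000 → 5000 → 6400 → 8000 → 10000 → 12800 — 3 stops raised (brighter).
Net so far: 6 2/3 stops brighter. Shutter speed: 0.8 → 0.6 → 0.5 → 0.4 → 0.3 → 1/4 → 1/5 → 1/6 → 1/8 → 1/10 → 1/13 → 1/15 → 1/20 → 1/25 → 1/30 → 1/40 → 1/50 → 1/60 → 1/80 → 1/100 → 1/125.

1/125s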